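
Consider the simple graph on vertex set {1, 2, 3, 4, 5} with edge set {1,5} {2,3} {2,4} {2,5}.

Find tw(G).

A width-1 tree decomposition is:
Bags: B1 = {1, 5}  B2 = {2, 5}  B3 = {2, 4}  B4 = {2, 3}
Tree: B1–B2, B2–B3, B2–B4
Each bag holds 2 vertices, so the decomposition has width 1, which upper-bounds the treewidth. Since G has at least one edge (e.g. 5–1), it is not an edgeless graph, so tw(G) ≥ 1. Combining the bounds, tw(G) = 1.

1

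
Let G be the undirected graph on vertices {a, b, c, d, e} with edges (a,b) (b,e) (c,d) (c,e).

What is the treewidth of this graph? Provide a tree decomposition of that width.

The largest bag has 2 vertices, giving width 1; this decomposition certifies tw(G) ≤ 1. Since G has at least one edge (e.g. d–c), it is not an edgeless graph, so tw(G) ≥ 1. Therefore the treewidth is 1.

Treewidth 1.
One optimal decomposition is:
Bags: B1 = {c, d}  B2 = {c, e}  B3 = {b, e}  B4 = {a, b}
Tree: B1–B2, B2–B3, B3–B4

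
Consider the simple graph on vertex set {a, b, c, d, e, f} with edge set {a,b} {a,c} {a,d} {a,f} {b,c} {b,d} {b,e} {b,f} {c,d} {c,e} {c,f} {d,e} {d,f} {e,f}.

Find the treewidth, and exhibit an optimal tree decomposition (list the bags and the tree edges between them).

Treewidth 4.
One such decomposition:
Bags: B1 = {b, c, d, e, f}  B2 = {a, b, c, d, f}
Tree: B1–B2

The largest bag has 5 vertices, giving width 4; this decomposition certifies tw(G) ≤ 4. On the other hand G contains the 5-clique {b, c, d, e, f}. A clique must lie in a single bag of any decomposition, so no decomposition can have width below 4. Therefore the treewidth is 4.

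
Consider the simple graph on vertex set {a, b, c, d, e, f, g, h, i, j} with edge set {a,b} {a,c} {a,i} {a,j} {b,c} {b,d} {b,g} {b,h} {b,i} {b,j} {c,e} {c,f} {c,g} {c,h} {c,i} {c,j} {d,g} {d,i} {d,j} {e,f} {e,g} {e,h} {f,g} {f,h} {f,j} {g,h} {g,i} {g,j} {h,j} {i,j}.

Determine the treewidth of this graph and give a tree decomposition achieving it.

Every bag has size at most 5, so the width is 5 − 1 = 4 and tw(G) ≤ 4. On the other hand G contains the 5-clique {b, d, g, i, j}. A clique must lie in a single bag of any decomposition, so no decomposition can have width below 4. Hence tw(G) = 4 exactly.

Treewidth 4.
Bags: B1 = {b, c, g, i, j}  B2 = {b, c, g, h, j}  B3 = {c, f, g, h, j}  B4 = {c, e, f, g, h}  B5 = {b, d, g, i, j}  B6 = {a, b, c, i, j}
Tree: B1–B2, B2–B3, B3–B4, B1–B5, B1–B6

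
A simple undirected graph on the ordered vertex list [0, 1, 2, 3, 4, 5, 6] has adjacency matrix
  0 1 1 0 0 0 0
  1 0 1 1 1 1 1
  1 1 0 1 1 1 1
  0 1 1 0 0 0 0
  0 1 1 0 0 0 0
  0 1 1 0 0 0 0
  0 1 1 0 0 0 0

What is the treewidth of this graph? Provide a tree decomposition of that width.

Every bag has size at most 3, so the width is 3 − 1 = 2 and tw(G) ≤ 2. For the lower bound, the 3 vertices {0, 1, 2} are pairwise adjacent, and any tree decomposition puts a clique entirely inside one bag — forcing width ≥ 2. Therefore the treewidth is 2.

Treewidth 2.
One optimal decomposition is:
Bags: B1 = {0, 1, 2}  B2 = {1, 2, 5}  B3 = {1, 2, 6}  B4 = {1, 2, 4}  B5 = {1, 2, 3}
Tree: B1–B2, B2–B3, B1–B4, B2–B5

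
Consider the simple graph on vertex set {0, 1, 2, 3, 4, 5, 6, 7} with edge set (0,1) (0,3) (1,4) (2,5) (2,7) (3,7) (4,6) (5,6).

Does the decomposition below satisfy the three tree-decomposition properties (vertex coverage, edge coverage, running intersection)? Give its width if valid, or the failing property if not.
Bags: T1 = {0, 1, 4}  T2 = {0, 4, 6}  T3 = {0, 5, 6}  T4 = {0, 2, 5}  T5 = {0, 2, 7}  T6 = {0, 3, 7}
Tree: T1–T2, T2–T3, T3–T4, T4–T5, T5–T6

Vertex coverage: the bags together contain {0, 1, 2, 3, 4, 5, 6, 7}, the full vertex set. Edge coverage: each edge of G has both endpoints in at least one bag. Running intersection: for every vertex, the bags containing it form a connected subtree. All three properties hold, so this is a valid tree decomposition of width max|bag| − 1 = 2, and hence tw(G) ≤ 2.

Yes; width 2.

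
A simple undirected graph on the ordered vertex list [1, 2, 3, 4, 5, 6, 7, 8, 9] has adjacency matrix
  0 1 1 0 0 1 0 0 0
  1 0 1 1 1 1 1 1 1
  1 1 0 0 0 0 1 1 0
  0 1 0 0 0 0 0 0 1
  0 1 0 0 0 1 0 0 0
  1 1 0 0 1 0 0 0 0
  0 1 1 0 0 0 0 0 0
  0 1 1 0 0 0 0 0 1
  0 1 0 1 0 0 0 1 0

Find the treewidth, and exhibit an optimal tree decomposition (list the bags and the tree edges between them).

Each bag holds 3 vertices, so the decomposition has width 2, which upper-bounds the treewidth. For the lower bound, the 3 vertices {2, 3, 8} are pairwise adjacent, and any tree decomposition puts a clique entirely inside one bag — forcing width ≥ 2. Hence tw(G) = 2 exactly.

Treewidth 2.
One such decomposition:
Bags: B1 = {2, 8, 9}  B2 = {2, 4, 9}  B3 = {2, 3, 8}  B4 = {1, 2, 3}  B5 = {2, 3, 7}  B6 = {1, 2, 6}  B7 = {2, 5, 6}
Tree: B1–B2, B1–B3, B3–B4, B3–B5, B4–B6, B6–B7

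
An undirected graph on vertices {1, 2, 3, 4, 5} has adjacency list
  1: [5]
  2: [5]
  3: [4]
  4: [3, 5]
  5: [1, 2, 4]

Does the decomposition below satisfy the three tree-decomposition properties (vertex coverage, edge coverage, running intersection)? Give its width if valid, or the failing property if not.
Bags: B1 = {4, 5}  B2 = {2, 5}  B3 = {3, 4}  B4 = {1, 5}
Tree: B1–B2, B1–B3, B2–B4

Yes; width 1.

Checking the three conditions: (i) the bags cover all of {1, 2, 3, 4, 5}; (ii) for each edge, some bag contains both endpoints; (iii) the bags containing any fixed vertex form a subtree. All hold, so the decomposition is valid with width 2 − 1 = 1.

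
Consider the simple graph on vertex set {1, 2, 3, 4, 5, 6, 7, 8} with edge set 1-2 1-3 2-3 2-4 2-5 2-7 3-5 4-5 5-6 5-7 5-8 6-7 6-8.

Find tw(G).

2

A width-2 tree decomposition is:
Bags: B1 = {2, 4, 5}  B2 = {2, 3, 5}  B3 = {2, 5, 7}  B4 = {5, 6, 7}  B5 = {1, 2, 3}  B6 = {5, 6, 8}
Tree: B1–B2, B1–B3, B3–B4, B2–B5, B4–B6
Every bag has size at most 3, so the width is 3 − 1 = 2 and tw(G) ≤ 2. On the other hand G contains the 3-clique {1, 2, 3}. A clique must lie in a single bag of any decomposition, so no decomposition can have width below 2. Therefore the treewidth is 2.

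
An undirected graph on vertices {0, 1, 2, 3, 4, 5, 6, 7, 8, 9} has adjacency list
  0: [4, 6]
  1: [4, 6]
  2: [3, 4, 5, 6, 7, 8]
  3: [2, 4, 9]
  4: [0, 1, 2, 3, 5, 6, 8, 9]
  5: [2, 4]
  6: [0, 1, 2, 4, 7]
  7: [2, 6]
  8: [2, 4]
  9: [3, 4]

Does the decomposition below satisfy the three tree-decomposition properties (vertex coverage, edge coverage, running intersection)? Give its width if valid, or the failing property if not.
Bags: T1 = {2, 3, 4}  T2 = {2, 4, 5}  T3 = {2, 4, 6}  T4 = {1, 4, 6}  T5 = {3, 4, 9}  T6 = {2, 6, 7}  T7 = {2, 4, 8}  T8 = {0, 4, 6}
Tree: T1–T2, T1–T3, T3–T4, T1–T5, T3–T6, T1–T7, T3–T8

Yes; width 2.

Checking the three conditions: (i) the bags cover all of {0, 1, 2, 3, 4, 5, 6, 7, 8, 9}; (ii) for each edge, some bag contains both endpoints; (iii) the bags containing any fixed vertex form a subtree. All hold, so the decomposition is valid with width 3 − 1 = 2.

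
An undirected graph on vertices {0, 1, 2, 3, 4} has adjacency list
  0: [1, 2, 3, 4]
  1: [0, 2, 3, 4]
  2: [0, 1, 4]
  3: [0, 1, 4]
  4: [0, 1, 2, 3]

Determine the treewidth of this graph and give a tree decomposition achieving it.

The largest bag has 4 vertices, giving width 3; this decomposition certifies tw(G) ≤ 3. Conversely, {0, 1, 2, 4} is a clique of size 4, and the vertices of any clique must share a bag in every tree decomposition; so some bag has ≥ 4 vertices and tw(G) ≥ 3. Hence tw(G) = 3 exactly.

Treewidth 3.
Bags: B1 = {0, 1, 2, 4}  B2 = {0, 1, 3, 4}
Tree: B1–B2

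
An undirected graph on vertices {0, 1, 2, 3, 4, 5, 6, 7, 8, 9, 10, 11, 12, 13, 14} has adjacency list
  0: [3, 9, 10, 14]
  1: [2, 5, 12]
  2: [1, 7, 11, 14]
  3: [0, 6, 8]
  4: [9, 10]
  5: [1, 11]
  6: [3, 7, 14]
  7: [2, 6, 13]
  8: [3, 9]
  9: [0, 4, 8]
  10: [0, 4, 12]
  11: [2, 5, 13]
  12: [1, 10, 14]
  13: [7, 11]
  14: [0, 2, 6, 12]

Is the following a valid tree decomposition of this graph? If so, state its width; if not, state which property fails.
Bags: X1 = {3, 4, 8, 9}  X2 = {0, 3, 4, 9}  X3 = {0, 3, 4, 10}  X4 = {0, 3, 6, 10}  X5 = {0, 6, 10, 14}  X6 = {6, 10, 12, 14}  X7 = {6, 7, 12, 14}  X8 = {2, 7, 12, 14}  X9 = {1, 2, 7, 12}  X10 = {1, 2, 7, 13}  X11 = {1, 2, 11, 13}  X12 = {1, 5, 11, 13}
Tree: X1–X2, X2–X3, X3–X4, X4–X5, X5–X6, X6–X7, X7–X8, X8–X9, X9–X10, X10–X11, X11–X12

Checking the three conditions: (i) the bags cover all of {0, 1, 2, 3, 4, 5, 6, 7, 8, 9, 10, 11, 12, 13, 14}; (ii) for each edge, some bag contains both endpoints; (iii) the bags containing any fixed vertex form a subtree. All hold, so the decomposition is valid with width 4 − 1 = 3.

Yes; width 3.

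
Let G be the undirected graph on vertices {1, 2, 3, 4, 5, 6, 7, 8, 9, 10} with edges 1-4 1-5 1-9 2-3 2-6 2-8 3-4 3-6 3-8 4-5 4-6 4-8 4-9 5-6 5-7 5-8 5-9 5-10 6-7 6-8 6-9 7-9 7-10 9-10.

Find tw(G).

3

A width-3 tree decomposition is:
Bags: B1 = {3, 4, 6, 8}  B2 = {4, 5, 6, 8}  B3 = {4, 5, 6, 9}  B4 = {5, 6, 7, 9}  B5 = {5, 7, 9, 10}  B6 = {2, 3, 6, 8}  B7 = {1, 4, 5, 9}
Tree: B1–B2, B2–B3, B3–B4, B4–B5, B1–B6, B3–B7
The largest bag has 4 vertices, giving width 3; this decomposition certifies tw(G) ≤ 3. Conversely, {2, 3, 6, 8} is a clique of size 4, and the vertices of any clique must share a bag in every tree decomposition; so some bag has ≥ 4 vertices and tw(G) ≥ 3. Combining the bounds, tw(G) = 3.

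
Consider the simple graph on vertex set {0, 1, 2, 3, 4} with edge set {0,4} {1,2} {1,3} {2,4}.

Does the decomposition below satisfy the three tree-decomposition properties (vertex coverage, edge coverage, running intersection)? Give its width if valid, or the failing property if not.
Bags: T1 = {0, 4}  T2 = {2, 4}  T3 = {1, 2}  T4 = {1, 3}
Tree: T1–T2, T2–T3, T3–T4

Checking the three conditions: (i) the bags cover all of {0, 1, 2, 3, 4}; (ii) for each edge, some bag contains both endpoints; (iii) the bags containing any fixed vertex form a subtree. All hold, so the decomposition is valid with width 2 − 1 = 1.

Yes; width 1.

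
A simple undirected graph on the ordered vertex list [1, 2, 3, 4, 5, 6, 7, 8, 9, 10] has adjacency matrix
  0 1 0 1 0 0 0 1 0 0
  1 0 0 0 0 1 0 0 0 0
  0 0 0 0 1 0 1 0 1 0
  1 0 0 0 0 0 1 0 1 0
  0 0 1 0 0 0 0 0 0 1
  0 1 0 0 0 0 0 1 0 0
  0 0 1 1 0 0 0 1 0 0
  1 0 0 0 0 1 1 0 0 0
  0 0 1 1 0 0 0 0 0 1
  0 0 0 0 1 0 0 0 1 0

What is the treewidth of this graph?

2

A width-2 tree decomposition is:
Bags: B1 = {3, 5, 10}  B2 = {3, 9, 10}  B3 = {3, 7, 9}  B4 = {4, 7, 9}  B5 = {4, 7, 8}  B6 = {1, 4, 8}  B7 = {1, 6, 8}  B8 = {1, 2, 6}
Tree: B1–B2, B2–B3, B3–B4, B4–B5, B5–B6, B6–B7, B7–B8
The largest bag has 3 vertices, giving width 2; this decomposition certifies tw(G) ≤ 2. The edges 5–10–9–3–5 form a cycle, so G is not a tree and its treewidth is at least 2. Combining the bounds, tw(G) = 2.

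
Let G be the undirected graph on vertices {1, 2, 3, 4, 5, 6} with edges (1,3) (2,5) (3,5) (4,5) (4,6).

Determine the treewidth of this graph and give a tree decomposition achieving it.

Each bag holds 2 vertices, so the decomposition has width 1, which upper-bounds the treewidth. Since G has at least one edge (e.g. 3–1), it is not an edgeless graph, so tw(G) ≥ 1. Combining the bounds, tw(G) = 1.

Treewidth 1.
One optimal decomposition is:
Bags: B1 = {1, 3}  B2 = {3, 5}  B3 = {4, 5}  B4 = {2, 5}  B5 = {4, 6}
Tree: B1–B2, B2–B3, B3–B4, B3–B5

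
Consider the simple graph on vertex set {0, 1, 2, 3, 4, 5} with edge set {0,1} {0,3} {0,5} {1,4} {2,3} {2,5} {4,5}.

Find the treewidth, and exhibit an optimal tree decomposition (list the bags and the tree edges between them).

Every bag has size at most 3, so the width is 3 − 1 = 2 and tw(G) ≤ 2. For the lower bound, G contains the cycle 2–3–0–5–2, so G is not a forest; only forests have treewidth ≤ 1, hence tw(G) ≥ 2. Therefore the treewidth is 2.

Treewidth 2.
Bags: B1 = {2, 3, 5}  B2 = {0, 3, 5}  B3 = {0, 4, 5}  B4 = {0, 1, 4}
Tree: B1–B2, B2–B3, B3–B4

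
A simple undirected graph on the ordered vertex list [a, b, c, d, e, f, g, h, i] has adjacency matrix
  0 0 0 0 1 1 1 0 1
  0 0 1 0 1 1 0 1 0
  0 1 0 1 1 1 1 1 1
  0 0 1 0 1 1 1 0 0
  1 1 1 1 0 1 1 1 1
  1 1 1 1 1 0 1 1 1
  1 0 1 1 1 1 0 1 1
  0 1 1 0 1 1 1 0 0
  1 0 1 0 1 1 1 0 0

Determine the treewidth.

A width-4 tree decomposition is:
Bags: B1 = {c, d, e, f, g}  B2 = {c, e, f, g, i}  B3 = {a, e, f, g, i}  B4 = {c, e, f, g, h}  B5 = {b, c, e, f, h}
Tree: B1–B2, B2–B3, B1–B4, B4–B5
Each bag holds 5 vertices, so the decomposition has width 4, which upper-bounds the treewidth. For the lower bound, the 5 vertices {c, d, e, f, g} are pairwise adjacent, and any tree decomposition puts a clique entirely inside one bag — forcing width ≥ 4. Hence tw(G) = 4 exactly.

4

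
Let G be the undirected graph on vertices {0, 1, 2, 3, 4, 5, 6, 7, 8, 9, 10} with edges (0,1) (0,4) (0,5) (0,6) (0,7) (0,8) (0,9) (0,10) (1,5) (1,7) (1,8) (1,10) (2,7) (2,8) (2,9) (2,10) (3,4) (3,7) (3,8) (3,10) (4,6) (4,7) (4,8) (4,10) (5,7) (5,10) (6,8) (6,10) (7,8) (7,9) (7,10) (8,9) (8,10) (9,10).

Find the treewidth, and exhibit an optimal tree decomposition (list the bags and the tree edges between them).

Treewidth 4.
One such decomposition:
Bags: B1 = {0, 4, 6, 8, 10}  B2 = {0, 4, 7, 8, 10}  B3 = {0, 1, 7, 8, 10}  B4 = {0, 7, 8, 9, 10}  B5 = {0, 1, 5, 7, 10}  B6 = {2, 7, 8, 9, 10}  B7 = {3, 4, 7, 8, 10}
Tree: B1–B2, B2–B3, B3–B4, B3–B5, B4–B6, B2–B7

Every bag has size at most 5, so the width is 5 − 1 = 4 and tw(G) ≤ 4. Conversely, {0, 4, 6, 8, 10} is a clique of size 5, and the vertices of any clique must share a bag in every tree decomposition; so some bag has ≥ 5 vertices and tw(G) ≥ 4. Hence tw(G) = 4 exactly.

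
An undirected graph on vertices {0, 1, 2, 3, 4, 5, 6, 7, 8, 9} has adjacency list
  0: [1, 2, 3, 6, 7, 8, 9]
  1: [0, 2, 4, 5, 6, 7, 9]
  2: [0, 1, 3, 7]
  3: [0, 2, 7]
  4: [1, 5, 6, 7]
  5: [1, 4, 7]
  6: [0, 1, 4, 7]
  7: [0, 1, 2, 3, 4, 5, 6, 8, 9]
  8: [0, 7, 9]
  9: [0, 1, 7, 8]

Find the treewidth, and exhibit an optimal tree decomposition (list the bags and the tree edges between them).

Each bag holds 4 vertices, so the decomposition has width 3, which upper-bounds the treewidth. On the other hand G contains the 4-clique {0, 7, 8, 9}. A clique must lie in a single bag of any decomposition, so no decomposition can have width below 3. Combining the bounds, tw(G) = 3.

Treewidth 3.
One optimal decomposition is:
Bags: B1 = {0, 1, 7, 9}  B2 = {0, 1, 6, 7}  B3 = {1, 4, 6, 7}  B4 = {0, 1, 2, 7}  B5 = {1, 4, 5, 7}  B6 = {0, 7, 8, 9}  B7 = {0, 2, 3, 7}
Tree: B1–B2, B2–B3, B2–B4, B3–B5, B1–B6, B4–B7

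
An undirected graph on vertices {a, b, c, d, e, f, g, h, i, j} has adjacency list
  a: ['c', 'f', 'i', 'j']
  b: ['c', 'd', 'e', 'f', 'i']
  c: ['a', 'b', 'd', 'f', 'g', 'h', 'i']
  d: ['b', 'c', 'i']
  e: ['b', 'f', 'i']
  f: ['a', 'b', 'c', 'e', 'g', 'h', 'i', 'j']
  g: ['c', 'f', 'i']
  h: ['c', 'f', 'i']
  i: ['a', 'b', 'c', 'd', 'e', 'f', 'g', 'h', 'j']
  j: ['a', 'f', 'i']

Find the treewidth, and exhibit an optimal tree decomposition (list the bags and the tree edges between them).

Treewidth 3.
One such decomposition:
Bags: B1 = {c, f, h, i}  B2 = {b, c, f, i}  B3 = {a, c, f, i}  B4 = {a, f, i, j}  B5 = {c, f, g, i}  B6 = {b, e, f, i}  B7 = {b, c, d, i}
Tree: B1–B2, B2–B3, B3–B4, B1–B5, B2–B6, B2–B7

The largest bag has 4 vertices, giving width 3; this decomposition certifies tw(G) ≤ 3. On the other hand G contains the 4-clique {b, c, d, i}. A clique must lie in a single bag of any decomposition, so no decomposition can have width below 3. Combining the bounds, tw(G) = 3.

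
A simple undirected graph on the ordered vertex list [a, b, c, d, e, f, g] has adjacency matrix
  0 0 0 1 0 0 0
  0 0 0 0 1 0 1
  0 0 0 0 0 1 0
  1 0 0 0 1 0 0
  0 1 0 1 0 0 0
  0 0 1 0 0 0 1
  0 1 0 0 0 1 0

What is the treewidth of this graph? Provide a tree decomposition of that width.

Treewidth 1.
Bags: B1 = {a, d}  B2 = {d, e}  B3 = {b, e}  B4 = {b, g}  B5 = {f, g}  B6 = {c, f}
Tree: B1–B2, B2–B3, B3–B4, B4–B5, B5–B6

Each bag holds 2 vertices, so the decomposition has width 1, which upper-bounds the treewidth. G has an edge, so its treewidth is at least 1. Combining the bounds, tw(G) = 1.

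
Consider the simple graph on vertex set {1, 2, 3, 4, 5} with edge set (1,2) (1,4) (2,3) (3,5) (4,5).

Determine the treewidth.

2

A width-2 tree decomposition is:
Bags: B1 = {1, 2, 3}  B2 = {1, 3, 4}  B3 = {3, 4, 5}
Tree: B1–B2, B2–B3
The largest bag has 3 vertices, giving width 2; this decomposition certifies tw(G) ≤ 2. The edges 3–2–1–4–5–3 form a cycle, so G is not a tree and its treewidth is at least 2. The upper and lower bounds meet at 2, so that is the treewidth.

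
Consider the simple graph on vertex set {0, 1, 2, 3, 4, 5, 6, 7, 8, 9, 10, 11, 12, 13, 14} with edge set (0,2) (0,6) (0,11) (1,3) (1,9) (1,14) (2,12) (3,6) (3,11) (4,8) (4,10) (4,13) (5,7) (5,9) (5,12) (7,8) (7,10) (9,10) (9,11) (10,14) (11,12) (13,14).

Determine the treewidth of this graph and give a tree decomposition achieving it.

Each bag holds 4 vertices, so the decomposition has width 3, which upper-bounds the treewidth. For the lower bound: the 4 vertex sets {0,2,6}, {12}, {11}, {1,3,5,9} are disjoint, each induces a connected subgraph, and every pair is joined by at least one edge of G. Contracting each set to a single vertex therefore yields K_{4} as a minor, and since treewidth is minor-monotone, tw(G) ≥ tw(K_{4}) = 3. The upper and lower bounds meet at 3, so that is the treewidth.

Treewidth 3.
One optimal decomposition is:
Bags: B1 = {0, 2, 6, 12}  B2 = {0, 6, 11, 12}  B3 = {3, 6, 11, 12}  B4 = {3, 5, 11, 12}  B5 = {3, 5, 9, 11}  B6 = {1, 3, 5, 9}  B7 = {1, 5, 7, 9}  B8 = {1, 7, 9, 10}  B9 = {1, 7, 10, 14}  B10 = {7, 8, 10, 14}  B11 = {4, 8, 10, 14}  B12 = {4, 8, 13, 14}
Tree: B1–B2, B2–B3, B3–B4, B4–B5, B5–B6, B6–B7, B7–B8, B8–B9, B9–B10, B10–B11, B11–B12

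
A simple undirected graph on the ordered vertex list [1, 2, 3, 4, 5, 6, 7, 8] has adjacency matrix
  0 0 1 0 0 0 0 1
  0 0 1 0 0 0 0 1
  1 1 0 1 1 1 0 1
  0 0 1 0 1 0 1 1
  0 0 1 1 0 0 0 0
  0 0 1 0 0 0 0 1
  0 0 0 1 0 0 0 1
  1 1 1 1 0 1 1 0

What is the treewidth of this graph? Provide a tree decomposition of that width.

Every bag has size at most 3, so the width is 3 − 1 = 2 and tw(G) ≤ 2. For the lower bound, the 3 vertices {1, 3, 8} are pairwise adjacent, and any tree decomposition puts a clique entirely inside one bag — forcing width ≥ 2. Therefore the treewidth is 2.

Treewidth 2.
One such decomposition:
Bags: B1 = {3, 4, 8}  B2 = {2, 3, 8}  B3 = {4, 7, 8}  B4 = {1, 3, 8}  B5 = {3, 6, 8}  B6 = {3, 4, 5}
Tree: B1–B2, B1–B3, B2–B4, B4–B5, B1–B6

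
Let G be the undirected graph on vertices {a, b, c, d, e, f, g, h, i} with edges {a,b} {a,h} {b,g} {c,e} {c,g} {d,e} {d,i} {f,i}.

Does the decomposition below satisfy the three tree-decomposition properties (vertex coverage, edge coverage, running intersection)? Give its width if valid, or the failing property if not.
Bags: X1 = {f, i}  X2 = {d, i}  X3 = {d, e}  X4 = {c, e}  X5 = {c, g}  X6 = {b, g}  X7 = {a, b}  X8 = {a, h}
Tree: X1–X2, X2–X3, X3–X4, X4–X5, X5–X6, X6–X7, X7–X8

Yes; width 1.

Checking the three conditions: (i) the bags cover all of {a, b, c, d, e, f, g, h, i}; (ii) for each edge, some bag contains both endpoints; (iii) the bags containing any fixed vertex form a subtree. All hold, so the decomposition is valid with width 2 − 1 = 1.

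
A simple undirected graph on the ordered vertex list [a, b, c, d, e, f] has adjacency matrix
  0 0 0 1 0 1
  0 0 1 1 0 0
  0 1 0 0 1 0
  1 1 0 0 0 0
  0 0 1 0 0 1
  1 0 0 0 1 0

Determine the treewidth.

A width-2 tree decomposition is:
Bags: B1 = {a, b, d}  B2 = {a, b, f}  B3 = {b, e, f}  B4 = {b, c, e}
Tree: B1–B2, B2–B3, B3–B4
Every bag has size at most 3, so the width is 3 − 1 = 2 and tw(G) ≤ 2. Since b–d–a–f–e–c–b is a cycle in G, G is not acyclic. Forests are exactly the graphs of treewidth ≤ 1, so tw(G) ≥ 2. Combining the bounds, tw(G) = 2.

2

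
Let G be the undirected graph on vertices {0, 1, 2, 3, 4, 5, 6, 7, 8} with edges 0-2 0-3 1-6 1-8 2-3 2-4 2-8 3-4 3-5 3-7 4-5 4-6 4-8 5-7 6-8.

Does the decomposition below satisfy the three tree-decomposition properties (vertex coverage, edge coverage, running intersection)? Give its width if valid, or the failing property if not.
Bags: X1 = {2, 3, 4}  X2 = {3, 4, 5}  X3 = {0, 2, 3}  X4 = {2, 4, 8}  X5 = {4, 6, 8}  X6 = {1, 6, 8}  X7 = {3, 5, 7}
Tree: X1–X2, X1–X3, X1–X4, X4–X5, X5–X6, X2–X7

Vertex coverage: the bags together contain {0, 1, 2, 3, 4, 5, 6, 7, 8}, the full vertex set. Edge coverage: each edge of G has both endpoints in at least one bag. Running intersection: for every vertex, the bags containing it form a connected subtree. All three properties hold, so this is a valid tree decomposition of width max|bag| − 1 = 2, and hence tw(G) ≤ 2.

Yes; width 2.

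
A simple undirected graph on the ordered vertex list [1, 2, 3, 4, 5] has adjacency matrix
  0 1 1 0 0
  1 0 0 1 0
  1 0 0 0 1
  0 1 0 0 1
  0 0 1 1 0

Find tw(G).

A width-2 tree decomposition is:
Bags: B1 = {1, 3, 5}  B2 = {1, 2, 5}  B3 = {2, 4, 5}
Tree: B1–B2, B2–B3
Every bag has size at most 3, so the width is 3 − 1 = 2 and tw(G) ≤ 2. The edges 5–3–1–2–4–5 form a cycle, so G is not a tree and its treewidth is at least 2. Therefore the treewidth is 2.

2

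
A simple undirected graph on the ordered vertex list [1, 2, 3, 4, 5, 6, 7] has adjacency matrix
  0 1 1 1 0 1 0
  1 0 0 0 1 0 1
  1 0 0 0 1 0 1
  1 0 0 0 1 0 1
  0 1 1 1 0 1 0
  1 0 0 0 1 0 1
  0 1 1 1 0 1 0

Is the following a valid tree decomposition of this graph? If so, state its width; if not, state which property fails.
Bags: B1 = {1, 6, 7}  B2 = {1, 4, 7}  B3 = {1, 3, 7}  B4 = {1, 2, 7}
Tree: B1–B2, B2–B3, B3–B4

A tree decomposition must satisfy three properties: every vertex lies in some bag; for every edge, both endpoints lie together in some bag; and for every vertex, the bags containing it form a connected subtree. Here vertex 5 appears in no bag, so the decomposition is invalid.

No — vertex 5 appears in no bag.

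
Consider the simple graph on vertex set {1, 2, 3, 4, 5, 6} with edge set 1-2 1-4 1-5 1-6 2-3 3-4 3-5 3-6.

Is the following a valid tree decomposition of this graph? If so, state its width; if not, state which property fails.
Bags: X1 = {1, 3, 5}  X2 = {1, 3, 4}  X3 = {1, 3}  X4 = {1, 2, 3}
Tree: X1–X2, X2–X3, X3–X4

No — vertex 6 appears in no bag.

A tree decomposition must satisfy three properties: every vertex lies in some bag; for every edge, both endpoints lie together in some bag; and for every vertex, the bags containing it form a connected subtree. Here vertex 6 appears in no bag, so the decomposition is invalid.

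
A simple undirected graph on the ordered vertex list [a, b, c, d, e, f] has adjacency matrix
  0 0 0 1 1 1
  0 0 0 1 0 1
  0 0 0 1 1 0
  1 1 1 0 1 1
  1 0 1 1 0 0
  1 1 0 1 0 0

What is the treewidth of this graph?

2

A width-2 tree decomposition is:
Bags: B1 = {a, d, e}  B2 = {a, d, f}  B3 = {c, d, e}  B4 = {b, d, f}
Tree: B1–B2, B1–B3, B2–B4
The largest bag has 3 vertices, giving width 2; this decomposition certifies tw(G) ≤ 2. On the other hand G contains the 3-clique {c, d, e}. A clique must lie in a single bag of any decomposition, so no decomposition can have width below 2. The upper and lower bounds meet at 2, so that is the treewidth.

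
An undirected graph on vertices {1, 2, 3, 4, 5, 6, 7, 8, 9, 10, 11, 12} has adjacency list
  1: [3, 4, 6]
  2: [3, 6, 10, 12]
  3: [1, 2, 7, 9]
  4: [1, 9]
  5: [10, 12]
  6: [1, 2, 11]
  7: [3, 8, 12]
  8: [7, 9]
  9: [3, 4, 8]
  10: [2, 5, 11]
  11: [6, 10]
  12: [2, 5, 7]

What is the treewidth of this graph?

3

A width-3 tree decomposition is:
Bags: B1 = {4, 7, 8, 9}  B2 = {3, 4, 7, 9}  B3 = {1, 3, 4, 7}  B4 = {1, 3, 7, 12}  B5 = {1, 2, 3, 12}  B6 = {1, 2, 6, 12}  B7 = {2, 5, 6, 12}  B8 = {2, 5, 6, 10}  B9 = {5, 6, 10, 11}
Tree: B1–B2, B2–B3, B3–B4, B4–B5, B5–B6, B6–B7, B7–B8, B8–B9
Each bag holds 4 vertices, so the decomposition has width 3, which upper-bounds the treewidth. For the lower bound: the 4 vertex sets {4,8,9}, {7}, {3}, {1,2,6,12} are disjoint, each induces a connected subgraph, and every pair is joined by at least one edge of G. Contracting each set to a single vertex therefore yields K_{4} as a minor, and since treewidth is minor-monotone, tw(G) ≥ tw(K_{4}) = 3. Therefore the treewidth is 3.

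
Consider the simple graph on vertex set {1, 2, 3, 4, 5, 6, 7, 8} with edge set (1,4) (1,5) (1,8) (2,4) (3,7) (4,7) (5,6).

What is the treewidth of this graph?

A width-1 tree decomposition is:
Bags: B1 = {4, 7}  B2 = {3, 7}  B3 = {1, 4}  B4 = {1, 8}  B5 = {2, 4}  B6 = {1, 5}  B7 = {5, 6}
Tree: B1–B2, B1–B3, B3–B4, B1–B5, B4–B6, B6–B7
Each bag holds 2 vertices, so the decomposition has width 1, which upper-bounds the treewidth. G has an edge, so its treewidth is at least 1. Hence tw(G) = 1 exactly.

1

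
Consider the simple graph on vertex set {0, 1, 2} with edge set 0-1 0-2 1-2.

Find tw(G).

A width-2 tree decomposition is:
Bags: B1 = {0, 1, 2}
Tree: (single bag)
A single bag containing all 3 vertices is trivially a valid decomposition of width 2. On the other hand G contains the 3-clique {0, 1, 2}. A clique must lie in a single bag of any decomposition, so no decomposition can have width below 2. The upper and lower bounds meet at 2, so that is the treewidth.

2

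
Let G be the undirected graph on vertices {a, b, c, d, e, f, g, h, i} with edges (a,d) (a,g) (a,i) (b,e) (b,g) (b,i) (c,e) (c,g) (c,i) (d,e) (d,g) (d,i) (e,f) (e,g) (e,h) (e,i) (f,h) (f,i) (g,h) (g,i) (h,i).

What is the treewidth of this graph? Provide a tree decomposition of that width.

Treewidth 3.
One such decomposition:
Bags: B1 = {e, g, h, i}  B2 = {d, e, g, i}  B3 = {b, e, g, i}  B4 = {e, f, h, i}  B5 = {a, d, g, i}  B6 = {c, e, g, i}
Tree: B1–B2, B2–B3, B1–B4, B2–B5, B2–B6

Every bag has size at most 4, so the width is 4 − 1 = 3 and tw(G) ≤ 3. For the lower bound, the 4 vertices {d, e, g, i} are pairwise adjacent, and any tree decomposition puts a clique entirely inside one bag — forcing width ≥ 3. Combining the bounds, tw(G) = 3.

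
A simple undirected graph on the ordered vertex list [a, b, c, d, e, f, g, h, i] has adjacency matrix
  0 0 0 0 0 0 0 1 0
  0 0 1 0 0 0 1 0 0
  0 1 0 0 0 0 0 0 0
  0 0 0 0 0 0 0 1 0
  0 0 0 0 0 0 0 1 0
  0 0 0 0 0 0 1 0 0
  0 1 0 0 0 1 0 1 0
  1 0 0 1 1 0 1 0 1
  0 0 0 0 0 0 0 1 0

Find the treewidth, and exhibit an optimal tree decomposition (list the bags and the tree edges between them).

Treewidth 1.
One such decomposition:
Bags: B1 = {h, i}  B2 = {a, h}  B3 = {g, h}  B4 = {b, g}  B5 = {f, g}  B6 = {e, h}  B7 = {d, h}  B8 = {b, c}
Tree: B1–B2, B2–B3, B3–B4, B3–B5, B1–B6, B6–B7, B4–B8

Each bag holds 2 vertices, so the decomposition has width 1, which upper-bounds the treewidth. G has an edge, so its treewidth is at least 1. Combining the bounds, tw(G) = 1.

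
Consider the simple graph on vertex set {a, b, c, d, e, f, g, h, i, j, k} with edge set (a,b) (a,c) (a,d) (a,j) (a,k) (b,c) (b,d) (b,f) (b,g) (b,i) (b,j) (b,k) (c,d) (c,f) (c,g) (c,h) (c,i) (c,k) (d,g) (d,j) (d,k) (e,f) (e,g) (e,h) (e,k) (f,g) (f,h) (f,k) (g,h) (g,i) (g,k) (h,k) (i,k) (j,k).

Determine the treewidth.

A width-4 tree decomposition is:
Bags: B1 = {b, c, f, g, k}  B2 = {b, c, d, g, k}  B3 = {a, b, c, d, k}  B4 = {c, f, g, h, k}  B5 = {e, f, g, h, k}  B6 = {a, b, d, j, k}  B7 = {b, c, g, i, k}
Tree: B1–B2, B2–B3, B1–B4, B4–B5, B3–B6, B1–B7
Each bag holds 5 vertices, so the decomposition has width 4, which upper-bounds the treewidth. For the lower bound, the 5 vertices {e, f, g, h, k} are pairwise adjacent, and any tree decomposition puts a clique entirely inside one bag — forcing width ≥ 4. The upper and lower bounds meet at 4, so that is the treewidth.

4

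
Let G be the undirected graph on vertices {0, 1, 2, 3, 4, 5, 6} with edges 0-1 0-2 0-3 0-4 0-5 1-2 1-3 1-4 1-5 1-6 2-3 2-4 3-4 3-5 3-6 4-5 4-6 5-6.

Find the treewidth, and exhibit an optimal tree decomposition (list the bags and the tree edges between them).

Every bag has size at most 5, so the width is 5 − 1 = 4 and tw(G) ≤ 4. Conversely, {0, 1, 2, 3, 4} is a clique of size 5, and the vertices of any clique must share a bag in every tree decomposition; so some bag has ≥ 5 vertices and tw(G) ≥ 4. Hence tw(G) = 4 exactly.

Treewidth 4.
Bags: B1 = {1, 3, 4, 5, 6}  B2 = {0, 1, 3, 4, 5}  B3 = {0, 1, 2, 3, 4}
Tree: B1–B2, B2–B3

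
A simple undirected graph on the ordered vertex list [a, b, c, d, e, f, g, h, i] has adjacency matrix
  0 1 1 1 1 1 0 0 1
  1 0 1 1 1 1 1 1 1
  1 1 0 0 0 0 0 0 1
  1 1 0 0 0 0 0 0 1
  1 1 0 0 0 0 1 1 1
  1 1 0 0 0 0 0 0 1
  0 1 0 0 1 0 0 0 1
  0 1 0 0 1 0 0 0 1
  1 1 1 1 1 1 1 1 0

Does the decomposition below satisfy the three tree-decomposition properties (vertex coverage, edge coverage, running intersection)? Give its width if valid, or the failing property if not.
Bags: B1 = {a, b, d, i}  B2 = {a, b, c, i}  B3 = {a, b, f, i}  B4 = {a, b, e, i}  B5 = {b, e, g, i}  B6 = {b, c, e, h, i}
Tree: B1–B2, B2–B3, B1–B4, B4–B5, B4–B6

No — bags containing vertex c are not connected in the tree.

A tree decomposition must satisfy three properties: every vertex lies in some bag; for every edge, both endpoints lie together in some bag; and for every vertex, the bags containing it form a connected subtree. Here bags containing vertex c are not connected in the tree, so the decomposition is invalid.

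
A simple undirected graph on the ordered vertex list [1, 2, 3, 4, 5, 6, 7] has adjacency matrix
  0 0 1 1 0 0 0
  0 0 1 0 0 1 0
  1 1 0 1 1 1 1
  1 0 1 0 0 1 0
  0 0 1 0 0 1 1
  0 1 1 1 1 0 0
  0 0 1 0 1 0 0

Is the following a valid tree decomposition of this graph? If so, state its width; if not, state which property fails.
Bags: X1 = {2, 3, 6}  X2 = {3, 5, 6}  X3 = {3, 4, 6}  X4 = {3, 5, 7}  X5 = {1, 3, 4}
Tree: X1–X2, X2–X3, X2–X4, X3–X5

Every vertex of G appears in some bag (union = {1, 2, 3, 4, 5, 6, 7}); every edge is covered by a bag; and for each vertex v the set of bags containing v is connected in the bag tree. The decomposition is therefore valid. The largest bag has 3 vertices, so the width is 2.

Yes; width 2.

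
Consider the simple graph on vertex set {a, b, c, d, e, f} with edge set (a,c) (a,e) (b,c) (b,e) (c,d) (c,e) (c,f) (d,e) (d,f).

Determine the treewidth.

A width-2 tree decomposition is:
Bags: B1 = {c, d, e}  B2 = {c, d, f}  B3 = {a, c, e}  B4 = {b, c, e}
Tree: B1–B2, B1–B3, B1–B4
The largest bag has 3 vertices, giving width 2; this decomposition certifies tw(G) ≤ 2. On the other hand G contains the 3-clique {c, d, e}. A clique must lie in a single bag of any decomposition, so no decomposition can have width below 2. Therefore the treewidth is 2.

2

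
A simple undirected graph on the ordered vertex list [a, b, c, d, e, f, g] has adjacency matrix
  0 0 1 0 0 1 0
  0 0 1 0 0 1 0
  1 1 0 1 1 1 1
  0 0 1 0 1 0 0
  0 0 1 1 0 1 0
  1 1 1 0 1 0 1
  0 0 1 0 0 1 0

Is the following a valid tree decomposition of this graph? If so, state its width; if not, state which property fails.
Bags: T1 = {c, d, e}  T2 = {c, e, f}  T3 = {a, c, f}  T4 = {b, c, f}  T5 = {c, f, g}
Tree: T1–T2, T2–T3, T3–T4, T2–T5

Every vertex of G appears in some bag (union = {a, b, c, d, e, f, g}); every edge is covered by a bag; and for each vertex v the set of bags containing v is connected in the bag tree. The decomposition is therefore valid. The largest bag has 3 vertices, so the width is 2.

Yes; width 2.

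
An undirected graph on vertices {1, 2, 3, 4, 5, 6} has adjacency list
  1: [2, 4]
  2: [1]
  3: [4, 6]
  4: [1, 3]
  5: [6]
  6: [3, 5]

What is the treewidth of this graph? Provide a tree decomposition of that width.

Every bag has size at most 2, so the width is 2 − 1 = 1 and tw(G) ≤ 1. Since G has at least one edge (e.g. 2–1), it is not an edgeless graph, so tw(G) ≥ 1. Therefore the treewidth is 1.

Treewidth 1.
Bags: B1 = {1, 2}  B2 = {1, 4}  B3 = {3, 4}  B4 = {3, 6}  B5 = {5, 6}
Tree: B1–B2, B2–B3, B3–B4, B4–B5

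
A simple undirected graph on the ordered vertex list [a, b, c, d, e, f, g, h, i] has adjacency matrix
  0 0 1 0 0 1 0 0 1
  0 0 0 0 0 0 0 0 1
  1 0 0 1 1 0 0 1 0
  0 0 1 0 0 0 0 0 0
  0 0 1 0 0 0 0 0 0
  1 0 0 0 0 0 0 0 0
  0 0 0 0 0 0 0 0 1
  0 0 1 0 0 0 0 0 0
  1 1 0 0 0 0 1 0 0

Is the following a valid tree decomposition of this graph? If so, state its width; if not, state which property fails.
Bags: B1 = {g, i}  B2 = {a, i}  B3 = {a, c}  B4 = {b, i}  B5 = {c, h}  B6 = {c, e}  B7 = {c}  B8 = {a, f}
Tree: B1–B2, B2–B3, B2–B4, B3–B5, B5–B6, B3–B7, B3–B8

A tree decomposition must satisfy three properties: every vertex lies in some bag; for every edge, both endpoints lie together in some bag; and for every vertex, the bags containing it form a connected subtree. Here vertex d appears in no bag, so the decomposition is invalid.

No — vertex d appears in no bag.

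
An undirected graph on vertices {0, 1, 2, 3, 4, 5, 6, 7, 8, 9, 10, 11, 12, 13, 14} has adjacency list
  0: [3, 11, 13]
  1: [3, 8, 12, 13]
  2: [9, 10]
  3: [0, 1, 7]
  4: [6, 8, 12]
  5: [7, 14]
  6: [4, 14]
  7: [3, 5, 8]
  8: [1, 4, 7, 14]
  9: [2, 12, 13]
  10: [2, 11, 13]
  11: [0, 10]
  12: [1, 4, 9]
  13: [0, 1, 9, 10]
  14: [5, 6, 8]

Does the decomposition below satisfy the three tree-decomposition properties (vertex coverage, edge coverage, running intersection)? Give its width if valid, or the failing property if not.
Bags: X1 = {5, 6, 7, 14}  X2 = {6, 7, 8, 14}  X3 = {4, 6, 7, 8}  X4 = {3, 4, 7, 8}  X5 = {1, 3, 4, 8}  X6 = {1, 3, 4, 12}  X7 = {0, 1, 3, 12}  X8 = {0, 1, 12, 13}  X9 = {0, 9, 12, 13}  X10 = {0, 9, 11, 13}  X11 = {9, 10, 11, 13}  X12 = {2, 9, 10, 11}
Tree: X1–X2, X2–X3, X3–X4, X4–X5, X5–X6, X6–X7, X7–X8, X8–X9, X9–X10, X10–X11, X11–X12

Yes; width 3.

Every vertex of G appears in some bag (union = {0, 1, 2, 3, 4, 5, 6, 7, 8, 9, 10, 11, 12, 13, 14}); every edge is covered by a bag; and for each vertex v the set of bags containing v is connected in the bag tree. The decomposition is therefore valid. The largest bag has 4 vertices, so the width is 3.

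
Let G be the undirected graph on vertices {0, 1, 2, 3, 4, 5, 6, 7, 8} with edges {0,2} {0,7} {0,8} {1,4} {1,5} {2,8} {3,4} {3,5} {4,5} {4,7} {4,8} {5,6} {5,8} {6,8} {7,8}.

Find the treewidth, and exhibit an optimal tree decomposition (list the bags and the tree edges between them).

The largest bag has 3 vertices, giving width 2; this decomposition certifies tw(G) ≤ 2. For the lower bound, the 3 vertices {0, 2, 8} are pairwise adjacent, and any tree decomposition puts a clique entirely inside one bag — forcing width ≥ 2. Hence tw(G) = 2 exactly.

Treewidth 2.
One such decomposition:
Bags: B1 = {4, 7, 8}  B2 = {4, 5, 8}  B3 = {5, 6, 8}  B4 = {3, 4, 5}  B5 = {1, 4, 5}  B6 = {0, 7, 8}  B7 = {0, 2, 8}
Tree: B1–B2, B2–B3, B2–B4, B4–B5, B1–B6, B6–B7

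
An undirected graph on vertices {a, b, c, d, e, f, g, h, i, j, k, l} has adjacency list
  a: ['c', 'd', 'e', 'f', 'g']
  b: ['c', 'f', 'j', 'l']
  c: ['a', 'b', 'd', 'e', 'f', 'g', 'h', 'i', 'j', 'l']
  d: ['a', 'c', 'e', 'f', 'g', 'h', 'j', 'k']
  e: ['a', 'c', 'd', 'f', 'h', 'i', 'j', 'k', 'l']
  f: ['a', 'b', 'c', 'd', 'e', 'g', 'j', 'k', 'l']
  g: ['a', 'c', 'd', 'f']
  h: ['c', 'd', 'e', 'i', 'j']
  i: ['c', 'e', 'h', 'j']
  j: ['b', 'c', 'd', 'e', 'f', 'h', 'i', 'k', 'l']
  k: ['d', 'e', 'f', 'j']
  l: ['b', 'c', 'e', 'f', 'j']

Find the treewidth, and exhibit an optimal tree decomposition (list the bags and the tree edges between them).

Every bag has size at most 5, so the width is 5 − 1 = 4 and tw(G) ≤ 4. For the lower bound, the 5 vertices {c, d, e, h, j} are pairwise adjacent, and any tree decomposition puts a clique entirely inside one bag — forcing width ≥ 4. Hence tw(G) = 4 exactly.

Treewidth 4.
Bags: B1 = {c, d, e, f, j}  B2 = {c, e, f, j, l}  B3 = {c, d, e, h, j}  B4 = {a, c, d, e, f}  B5 = {a, c, d, f, g}  B6 = {b, c, f, j, l}  B7 = {c, e, h, i, j}  B8 = {d, e, f, j, k}
Tree: B1–B2, B1–B3, B1–B4, B4–B5, B2–B6, B3–B7, B1–B8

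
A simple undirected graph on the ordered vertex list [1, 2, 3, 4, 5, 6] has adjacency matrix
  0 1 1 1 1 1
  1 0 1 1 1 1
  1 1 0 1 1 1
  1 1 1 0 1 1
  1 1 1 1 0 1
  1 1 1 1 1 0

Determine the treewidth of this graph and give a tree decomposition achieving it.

Treewidth 5.
One optimal decomposition is:
Bags: B1 = {1, 2, 3, 4, 5, 6}
Tree: (single bag)

With just one bag of size 6, the width is 6 − 1 = 5, so tw(G) ≤ 5. On the other hand G contains the 6-clique {1, 2, 3, 4, 5, 6}. A clique must lie in a single bag of any decomposition, so no decomposition can have width below 5. Therefore the treewidth is 5.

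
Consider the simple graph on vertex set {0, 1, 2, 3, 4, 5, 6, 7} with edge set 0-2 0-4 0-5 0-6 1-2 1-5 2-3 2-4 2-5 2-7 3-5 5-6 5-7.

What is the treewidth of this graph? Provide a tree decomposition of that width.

The largest bag has 3 vertices, giving width 2; this decomposition certifies tw(G) ≤ 2. On the other hand G contains the 3-clique {0, 2, 4}. A clique must lie in a single bag of any decomposition, so no decomposition can have width below 2. The upper and lower bounds meet at 2, so that is the treewidth.

Treewidth 2.
Bags: B1 = {0, 2, 5}  B2 = {0, 5, 6}  B3 = {2, 5, 7}  B4 = {0, 2, 4}  B5 = {1, 2, 5}  B6 = {2, 3, 5}
Tree: B1–B2, B1–B3, B1–B4, B3–B5, B1–B6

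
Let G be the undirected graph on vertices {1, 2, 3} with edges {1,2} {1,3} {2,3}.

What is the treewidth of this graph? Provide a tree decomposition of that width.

Treewidth 2.
One optimal decomposition is:
Bags: B1 = {1, 2, 3}
Tree: (single bag)

With just one bag of size 3, the width is 3 − 1 = 2, so tw(G) ≤ 2. For the lower bound, the 3 vertices {1, 2, 3} are pairwise adjacent, and any tree decomposition puts a clique entirely inside one bag — forcing width ≥ 2. Therefore the treewidth is 2.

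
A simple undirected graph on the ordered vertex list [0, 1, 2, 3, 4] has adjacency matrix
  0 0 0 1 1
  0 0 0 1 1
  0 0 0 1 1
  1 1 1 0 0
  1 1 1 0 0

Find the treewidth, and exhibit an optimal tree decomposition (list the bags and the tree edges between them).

Treewidth 2.
One optimal decomposition is:
Bags: B1 = {0, 3, 4}  B2 = {1, 3, 4}  B3 = {2, 3, 4}
Tree: B1–B2, B2–B3

Each bag holds 3 vertices, so the decomposition has width 2, which upper-bounds the treewidth. The edges 3–0–4–1–3 form a cycle, so G is not a tree and its treewidth is at least 2. Hence tw(G) = 2 exactly.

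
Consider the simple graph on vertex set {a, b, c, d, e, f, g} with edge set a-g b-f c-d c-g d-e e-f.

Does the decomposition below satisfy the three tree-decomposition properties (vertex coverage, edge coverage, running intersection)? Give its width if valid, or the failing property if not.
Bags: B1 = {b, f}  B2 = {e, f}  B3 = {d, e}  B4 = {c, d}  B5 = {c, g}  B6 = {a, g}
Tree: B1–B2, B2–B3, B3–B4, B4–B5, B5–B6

Vertex coverage: the bags together contain {a, b, c, d, e, f, g}, the full vertex set. Edge coverage: each edge of G has both endpoints in at least one bag. Running intersection: for every vertex, the bags containing it form a connected subtree. All three properties hold, so this is a valid tree decomposition of width max|bag| − 1 = 1, and hence tw(G) ≤ 1.

Yes; width 1.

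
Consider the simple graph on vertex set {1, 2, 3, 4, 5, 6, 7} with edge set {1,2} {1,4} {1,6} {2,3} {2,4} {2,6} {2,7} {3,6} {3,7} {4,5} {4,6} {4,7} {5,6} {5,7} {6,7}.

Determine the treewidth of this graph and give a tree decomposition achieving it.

Treewidth 3.
Bags: B1 = {2, 4, 6, 7}  B2 = {1, 2, 4, 6}  B3 = {2, 3, 6, 7}  B4 = {4, 5, 6, 7}
Tree: B1–B2, B1–B3, B1–B4

Every bag has size at most 4, so the width is 4 − 1 = 3 and tw(G) ≤ 3. On the other hand G contains the 4-clique {2, 3, 6, 7}. A clique must lie in a single bag of any decomposition, so no decomposition can have width below 3. Therefore the treewidth is 3.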